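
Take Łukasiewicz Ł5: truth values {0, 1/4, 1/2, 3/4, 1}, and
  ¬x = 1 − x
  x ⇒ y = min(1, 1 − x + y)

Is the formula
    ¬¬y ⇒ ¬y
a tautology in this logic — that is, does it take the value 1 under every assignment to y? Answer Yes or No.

Counterexample: take y = 3/4.
¬y = ¬3/4 = 1/4
¬¬y = ¬1/4 = 3/4
¬y = ¬3/4 = 1/4
¬¬y ⇒ ¬y = 3/4 ⇒ 1/4 = 1/2
This gives 1/2 ≠ 1.

No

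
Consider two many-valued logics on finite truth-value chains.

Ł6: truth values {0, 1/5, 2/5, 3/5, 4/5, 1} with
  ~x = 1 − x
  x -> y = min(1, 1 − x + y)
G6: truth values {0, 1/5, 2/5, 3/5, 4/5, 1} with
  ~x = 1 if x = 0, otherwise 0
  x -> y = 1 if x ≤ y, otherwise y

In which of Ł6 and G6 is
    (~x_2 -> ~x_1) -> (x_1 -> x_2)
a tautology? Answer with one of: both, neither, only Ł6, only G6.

only Ł6

In Ł6: every assignment gives 1 — tautology.
In G6: at x_1 = 2/5, x_2 = 1/5 the value is 1/5 — not a tautology.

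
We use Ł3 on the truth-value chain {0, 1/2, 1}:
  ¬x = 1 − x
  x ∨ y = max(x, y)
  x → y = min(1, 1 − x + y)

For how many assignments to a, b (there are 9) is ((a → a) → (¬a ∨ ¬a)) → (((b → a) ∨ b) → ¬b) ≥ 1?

a = 0, b = 0 ↦ 1  ≥
a = 0, b = 1/2 ↦ 1  ≥
a = 0, b = 1 ↦ 0  <
a = 1/2, b = 0 ↦ 1  ≥
a = 1/2, b = 1/2 ↦ 1  ≥
a = 1/2, b = 1 ↦ 1/2  <
a = 1, b = 0 ↦ 1  ≥
a = 1, b = 1/2 ↦ 1  ≥
a = 1, b = 1 ↦ 1  ≥
So 7 of the 9 assignments meet the threshold.

7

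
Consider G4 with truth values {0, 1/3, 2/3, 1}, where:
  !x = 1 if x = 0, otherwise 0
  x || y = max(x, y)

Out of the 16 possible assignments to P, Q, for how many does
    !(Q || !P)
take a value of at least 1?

3

P = 0, Q = 0 ↦ 0  <
P = 0, Q = 1/3 ↦ 0  <
P = 0, Q = 2/3 ↦ 0  <
P = 0, Q = 1 ↦ 0  <
P = 1/3, Q = 0 ↦ 1  ≥
P = 1/3, Q = 1/3 ↦ 0  <
P = 1/3, Q = 2/3 ↦ 0  <
P = 1/3, Q = 1 ↦ 0  <
P = 2/3, Q = 0 ↦ 1  ≥
P = 2/3, Q = 1/3 ↦ 0  <
P = 2/3, Q = 2/3 ↦ 0  <
P = 2/3, Q = 1 ↦ 0  <
P = 1, Q = 0 ↦ 1  ≥
P = 1, Q = 1/3 ↦ 0  <
P = 1, Q = 2/3 ↦ 0  <
P = 1, Q = 1 ↦ 0  <
So 3 of the 16 assignments meet the threshold.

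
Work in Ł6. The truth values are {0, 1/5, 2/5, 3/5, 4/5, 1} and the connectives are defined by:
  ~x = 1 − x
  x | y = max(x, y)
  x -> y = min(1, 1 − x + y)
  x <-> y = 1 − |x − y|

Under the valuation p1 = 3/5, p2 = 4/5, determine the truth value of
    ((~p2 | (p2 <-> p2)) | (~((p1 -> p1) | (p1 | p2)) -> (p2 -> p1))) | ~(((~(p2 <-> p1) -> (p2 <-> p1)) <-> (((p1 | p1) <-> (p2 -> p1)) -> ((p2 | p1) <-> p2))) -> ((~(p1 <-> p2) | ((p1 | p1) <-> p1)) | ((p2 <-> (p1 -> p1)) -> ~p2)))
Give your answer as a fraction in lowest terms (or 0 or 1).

~p2 = ~4/5 = 1/5
p2 <-> p2 = 4/5 <-> 4/5 = 1
~p2 | (p2 <-> p2) = 1/5 | 1 = 1
p1 -> p1 = 3/5 -> 3/5 = 1
p1 | p2 = 3/5 | 4/5 = 4/5
(p1 -> p1) | (p1 | p2) = 1 | 4/5 = 1
~((p1 -> p1) | (p1 | p2)) = ~1 = 0
p2 -> p1 = 4/5 -> 3/5 = 4/5
~((p1 -> p1) | (p1 | p2)) -> (p2 -> p1) = 0 -> 4/5 = 1
(~p2 | (p2 <-> p2)) | (~((p1 -> p1) | (p1 | p2)) -> (p2 -> p1)) = 1 | 1 = 1
p2 <-> p1 = 4/5 <-> 3/5 = 4/5
~(p2 <-> p1) = ~4/5 = 1/5
p2 <-> p1 = 4/5 <-> 3/5 = 4/5
~(p2 <-> p1) -> (p2 <-> p1) = 1/5 -> 4/5 = 1
p1 | p1 = 3/5 | 3/5 = 3/5
p2 -> p1 = 4/5 -> 3/5 = 4/5
(p1 | p1) <-> (p2 -> p1) = 3/5 <-> 4/5 = 4/5
p2 | p1 = 4/5 | 3/5 = 4/5
(p2 | p1) <-> p2 = 4/5 <-> 4/5 = 1
((p1 | p1) <-> (p2 -> p1)) -> ((p2 | p1) <-> p2) = 4/5 -> 1 = 1
(~(p2 <-> p1) -> (p2 <-> p1)) <-> (((p1 | p1) <-> (p2 -> p1)) -> ((p2 | p1) <-> p2)) = 1 <-> 1 = 1
p1 <-> p2 = 3/5 <-> 4/5 = 4/5
~(p1 <-> p2) = ~4/5 = 1/5
p1 | p1 = 3/5 | 3/5 = 3/5
(p1 | p1) <-> p1 = 3/5 <-> 3/5 = 1
~(p1 <-> p2) | ((p1 | p1) <-> p1) = 1/5 | 1 = 1
p1 -> p1 = 3/5 -> 3/5 = 1
p2 <-> (p1 -> p1) = 4/5 <-> 1 = 4/5
~p2 = ~4/5 = 1/5
(p2 <-> (p1 -> p1)) -> ~p2 = 4/5 -> 1/5 = 2/5
(~(p1 <-> p2) | ((p1 | p1) <-> p1)) | ((p2 <-> (p1 -> p1)) -> ~p2) = 1 | 2/5 = 1
((~(p2 <-> p1) -> (p2 <-> p1)) <-> (((p1 | p1) <-> (p2 -> p1)) -> ((p2 | p1) <-> p2))) -> ((~(p1 <-> p2) | ((p1 | p1) <-> p1)) | ((p2 <-> (p1 -> p1)) -> ~p2)) = 1 -> 1 = 1
~(((~(p2 <-> p1) -> (p2 <-> p1)) <-> (((p1 | p1) <-> (p2 -> p1)) -> ((p2 | p1) <-> p2))) -> ((~(p1 <-> p2) | ((p1 | p1) <-> p1)) | ((p2 <-> (p1 -> p1)) -> ~p2))) = ~1 = 0
((~p2 | (p2 <-> p2)) | (~((p1 -> p1) | (p1 | p2)) -> (p2 -> p1))) | ~(((~(p2 <-> p1) -> (p2 <-> p1)) <-> (((p1 | p1) <-> (p2 -> p1)) -> ((p2 | p1) <-> p2))) -> ((~(p1 <-> p2) | ((p1 | p1) <-> p1)) | ((p2 <-> (p1 -> p1)) -> ~p2))) = 1 | 0 = 1

1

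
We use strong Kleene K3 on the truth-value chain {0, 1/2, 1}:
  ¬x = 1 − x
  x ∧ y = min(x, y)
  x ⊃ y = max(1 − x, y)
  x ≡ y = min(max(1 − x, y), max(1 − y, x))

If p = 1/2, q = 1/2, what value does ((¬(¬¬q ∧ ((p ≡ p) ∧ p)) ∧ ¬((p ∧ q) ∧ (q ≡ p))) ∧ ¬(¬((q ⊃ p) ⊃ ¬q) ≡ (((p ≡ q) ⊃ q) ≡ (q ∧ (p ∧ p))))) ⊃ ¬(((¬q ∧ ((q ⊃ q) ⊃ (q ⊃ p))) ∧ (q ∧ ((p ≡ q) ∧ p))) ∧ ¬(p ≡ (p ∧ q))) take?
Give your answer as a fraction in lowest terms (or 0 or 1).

¬q = ¬1/2 = 1/2
¬¬q = ¬1/2 = 1/2
p ≡ p = 1/2 ≡ 1/2 = 1/2
(p ≡ p) ∧ p = 1/2 ∧ 1/2 = 1/2
¬¬q ∧ ((p ≡ p) ∧ p) = 1/2 ∧ 1/2 = 1/2
¬(¬¬q ∧ ((p ≡ p) ∧ p)) = ¬1/2 = 1/2
p ∧ q = 1/2 ∧ 1/2 = 1/2
q ≡ p = 1/2 ≡ 1/2 = 1/2
(p ∧ q) ∧ (q ≡ p) = 1/2 ∧ 1/2 = 1/2
¬((p ∧ q) ∧ (q ≡ p)) = ¬1/2 = 1/2
¬(¬¬q ∧ ((p ≡ p) ∧ p)) ∧ ¬((p ∧ q) ∧ (q ≡ p)) = 1/2 ∧ 1/2 = 1/2
q ⊃ p = 1/2 ⊃ 1/2 = 1/2
¬q = ¬1/2 = 1/2
(q ⊃ p) ⊃ ¬q = 1/2 ⊃ 1/2 = 1/2
¬((q ⊃ p) ⊃ ¬q) = ¬1/2 = 1/2
p ≡ q = 1/2 ≡ 1/2 = 1/2
(p ≡ q) ⊃ q = 1/2 ⊃ 1/2 = 1/2
p ∧ p = 1/2 ∧ 1/2 = 1/2
q ∧ (p ∧ p) = 1/2 ∧ 1/2 = 1/2
((p ≡ q) ⊃ q) ≡ (q ∧ (p ∧ p)) = 1/2 ≡ 1/2 = 1/2
¬((q ⊃ p) ⊃ ¬q) ≡ (((p ≡ q) ⊃ q) ≡ (q ∧ (p ∧ p))) = 1/2 ≡ 1/2 = 1/2
¬(¬((q ⊃ p) ⊃ ¬q) ≡ (((p ≡ q) ⊃ q) ≡ (q ∧ (p ∧ p)))) = ¬1/2 = 1/2
(¬(¬¬q ∧ ((p ≡ p) ∧ p)) ∧ ¬((p ∧ q) ∧ (q ≡ p))) ∧ ¬(¬((q ⊃ p) ⊃ ¬q) ≡ (((p ≡ q) ⊃ q) ≡ (q ∧ (p ∧ p)))) = 1/2 ∧ 1/2 = 1/2
¬q = ¬1/2 = 1/2
q ⊃ q = 1/2 ⊃ 1/2 = 1/2
q ⊃ p = 1/2 ⊃ 1/2 = 1/2
(q ⊃ q) ⊃ (q ⊃ p) = 1/2 ⊃ 1/2 = 1/2
¬q ∧ ((q ⊃ q) ⊃ (q ⊃ p)) = 1/2 ∧ 1/2 = 1/2
p ≡ q = 1/2 ≡ 1/2 = 1/2
(p ≡ q) ∧ p = 1/2 ∧ 1/2 = 1/2
q ∧ ((p ≡ q) ∧ p) = 1/2 ∧ 1/2 = 1/2
(¬q ∧ ((q ⊃ q) ⊃ (q ⊃ p))) ∧ (q ∧ ((p ≡ q) ∧ p)) = 1/2 ∧ 1/2 = 1/2
p ∧ q = 1/2 ∧ 1/2 = 1/2
p ≡ (p ∧ q) = 1/2 ≡ 1/2 = 1/2
¬(p ≡ (p ∧ q)) = ¬1/2 = 1/2
((¬q ∧ ((q ⊃ q) ⊃ (q ⊃ p))) ∧ (q ∧ ((p ≡ q) ∧ p))) ∧ ¬(p ≡ (p ∧ q)) = 1/2 ∧ 1/2 = 1/2
¬(((¬q ∧ ((q ⊃ q) ⊃ (q ⊃ p))) ∧ (q ∧ ((p ≡ q) ∧ p))) ∧ ¬(p ≡ (p ∧ q))) = ¬1/2 = 1/2
((¬(¬¬q ∧ ((p ≡ p) ∧ p)) ∧ ¬((p ∧ q) ∧ (q ≡ p))) ∧ ¬(¬((q ⊃ p) ⊃ ¬q) ≡ (((p ≡ q) ⊃ q) ≡ (q ∧ (p ∧ p))))) ⊃ ¬(((¬q ∧ ((q ⊃ q) ⊃ (q ⊃ p))) ∧ (q ∧ ((p ≡ q) ∧ p))) ∧ ¬(p ≡ (p ∧ q))) = 1/2 ⊃ 1/2 = 1/2

1/2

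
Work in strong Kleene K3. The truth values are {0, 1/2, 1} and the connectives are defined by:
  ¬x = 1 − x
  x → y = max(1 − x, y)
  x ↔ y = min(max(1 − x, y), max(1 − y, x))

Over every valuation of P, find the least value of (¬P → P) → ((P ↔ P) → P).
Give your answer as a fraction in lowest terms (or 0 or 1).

1/2

Take P = 1/2:
¬P = ¬1/2 = 1/2
¬P → P = 1/2 → 1/2 = 1/2
P ↔ P = 1/2 ↔ 1/2 = 1/2
(P ↔ P) → P = 1/2 → 1/2 = 1/2
(¬P → P) → ((P ↔ P) → P) = 1/2 → 1/2 = 1/2
No assignment yields a value below 1/2, so this is the minimum.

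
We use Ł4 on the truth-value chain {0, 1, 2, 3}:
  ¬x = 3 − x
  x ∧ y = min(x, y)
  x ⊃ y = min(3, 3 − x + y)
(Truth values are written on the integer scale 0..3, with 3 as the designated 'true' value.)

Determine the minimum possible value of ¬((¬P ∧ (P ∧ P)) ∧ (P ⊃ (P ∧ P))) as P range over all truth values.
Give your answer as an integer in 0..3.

2

Take P = 1:
¬P = ¬1 = 2
P ∧ P = 1 ∧ 1 = 1
¬P ∧ (P ∧ P) = 2 ∧ 1 = 1
P ∧ P = 1 ∧ 1 = 1
P ⊃ (P ∧ P) = 1 ⊃ 1 = 3
(¬P ∧ (P ∧ P)) ∧ (P ⊃ (P ∧ P)) = 1 ∧ 3 = 1
¬((¬P ∧ (P ∧ P)) ∧ (P ⊃ (P ∧ P))) = ¬1 = 2
No assignment yields a value below 2, so this is the minimum.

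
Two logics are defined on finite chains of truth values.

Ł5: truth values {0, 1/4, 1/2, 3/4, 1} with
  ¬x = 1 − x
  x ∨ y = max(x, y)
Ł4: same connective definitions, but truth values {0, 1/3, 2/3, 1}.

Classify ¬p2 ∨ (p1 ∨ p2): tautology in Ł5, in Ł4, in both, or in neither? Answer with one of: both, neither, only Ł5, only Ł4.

In Ł5: at p1 = 0, p2 = 1/4 the value is 3/4 — not a tautology.
In Ł4: at p1 = 0, p2 = 1/3 the value is 2/3 — not a tautology.

neither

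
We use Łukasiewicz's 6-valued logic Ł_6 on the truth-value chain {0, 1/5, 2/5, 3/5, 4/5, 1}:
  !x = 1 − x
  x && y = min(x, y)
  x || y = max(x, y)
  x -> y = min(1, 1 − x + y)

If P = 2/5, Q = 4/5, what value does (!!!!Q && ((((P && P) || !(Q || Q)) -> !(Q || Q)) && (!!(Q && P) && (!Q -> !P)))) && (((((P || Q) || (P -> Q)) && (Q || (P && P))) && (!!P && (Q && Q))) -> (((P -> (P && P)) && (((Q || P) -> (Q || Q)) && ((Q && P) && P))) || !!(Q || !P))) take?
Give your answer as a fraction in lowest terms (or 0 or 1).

2/5

!Q = !4/5 = 1/5
!!Q = !1/5 = 4/5
!!!Q = !4/5 = 1/5
!!!!Q = !1/5 = 4/5
P && P = 2/5 && 2/5 = 2/5
Q || Q = 4/5 || 4/5 = 4/5
!(Q || Q) = !4/5 = 1/5
(P && P) || !(Q || Q) = 2/5 || 1/5 = 2/5
Q || Q = 4/5 || 4/5 = 4/5
!(Q || Q) = !4/5 = 1/5
((P && P) || !(Q || Q)) -> !(Q || Q) = 2/5 -> 1/5 = 4/5
Q && P = 4/5 && 2/5 = 2/5
!(Q && P) = !2/5 = 3/5
!!(Q && P) = !3/5 = 2/5
!Q = !4/5 = 1/5
!P = !2/5 = 3/5
!Q -> !P = 1/5 -> 3/5 = 1
!!(Q && P) && (!Q -> !P) = 2/5 && 1 = 2/5
(((P && P) || !(Q || Q)) -> !(Q || Q)) && (!!(Q && P) && (!Q -> !P)) = 4/5 && 2/5 = 2/5
!!!!Q && ((((P && P) || !(Q || Q)) -> !(Q || Q)) && (!!(Q && P) && (!Q -> !P))) = 4/5 && 2/5 = 2/5
P || Q = 2/5 || 4/5 = 4/5
P -> Q = 2/5 -> 4/5 = 1
(P || Q) || (P -> Q) = 4/5 || 1 = 1
P && P = 2/5 && 2/5 = 2/5
Q || (P && P) = 4/5 || 2/5 = 4/5
((P || Q) || (P -> Q)) && (Q || (P && P)) = 1 && 4/5 = 4/5
!P = !2/5 = 3/5
!!P = !3/5 = 2/5
Q && Q = 4/5 && 4/5 = 4/5
!!P && (Q && Q) = 2/5 && 4/5 = 2/5
(((P || Q) || (P -> Q)) && (Q || (P && P))) && (!!P && (Q && Q)) = 4/5 && 2/5 = 2/5
P && P = 2/5 && 2/5 = 2/5
P -> (P && P) = 2/5 -> 2/5 = 1
Q || P = 4/5 || 2/5 = 4/5
Q || Q = 4/5 || 4/5 = 4/5
(Q || P) -> (Q || Q) = 4/5 -> 4/5 = 1
Q && P = 4/5 && 2/5 = 2/5
(Q && P) && P = 2/5 && 2/5 = 2/5
((Q || P) -> (Q || Q)) && ((Q && P) && P) = 1 && 2/5 = 2/5
(P -> (P && P)) && (((Q || P) -> (Q || Q)) && ((Q && P) && P)) = 1 && 2/5 = 2/5
!P = !2/5 = 3/5
Q || !P = 4/5 || 3/5 = 4/5
!(Q || !P) = !4/5 = 1/5
!!(Q || !P) = !1/5 = 4/5
((P -> (P && P)) && (((Q || P) -> (Q || Q)) && ((Q && P) && P))) || !!(Q || !P) = 2/5 || 4/5 = 4/5
((((P || Q) || (P -> Q)) && (Q || (P && P))) && (!!P && (Q && Q))) -> (((P -> (P && P)) && (((Q || P) -> (Q || Q)) && ((Q && P) && P))) || !!(Q || !P)) = 2/5 -> 4/5 = 1
(!!!!Q && ((((P && P) || !(Q || Q)) -> !(Q || Q)) && (!!(Q && P) && (!Q -> !P)))) && (((((P || Q) || (P -> Q)) && (Q || (P && P))) && (!!P && (Q && Q))) -> (((P -> (P && P)) && (((Q || P) -> (Q || Q)) && ((Q && P) && P))) || !!(Q || !P))) = 2/5 && 1 = 2/5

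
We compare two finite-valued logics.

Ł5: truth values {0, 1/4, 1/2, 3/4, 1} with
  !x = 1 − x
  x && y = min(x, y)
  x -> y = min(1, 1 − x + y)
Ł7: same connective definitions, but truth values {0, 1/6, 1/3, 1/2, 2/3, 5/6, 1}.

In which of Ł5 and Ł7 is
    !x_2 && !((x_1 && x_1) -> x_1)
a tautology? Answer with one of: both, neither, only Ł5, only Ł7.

In Ł5: at x_1 = 0, x_2 = 0 the value is 0 — not a tautology.
In Ł7: at x_1 = 0, x_2 = 0 the value is 0 — not a tautology.

neither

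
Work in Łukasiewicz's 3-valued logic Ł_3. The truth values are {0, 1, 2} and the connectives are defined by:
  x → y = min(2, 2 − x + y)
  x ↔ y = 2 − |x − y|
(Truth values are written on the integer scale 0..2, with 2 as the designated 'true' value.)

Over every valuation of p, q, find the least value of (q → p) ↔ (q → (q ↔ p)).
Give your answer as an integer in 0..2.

Take p = 0, q = 1:
q → p = 1 → 0 = 1
q ↔ p = 1 ↔ 0 = 1
q → (q ↔ p) = 1 → 1 = 2
(q → p) ↔ (q → (q ↔ p)) = 1 ↔ 2 = 1
No assignment yields a value below 1, so this is the minimum.

1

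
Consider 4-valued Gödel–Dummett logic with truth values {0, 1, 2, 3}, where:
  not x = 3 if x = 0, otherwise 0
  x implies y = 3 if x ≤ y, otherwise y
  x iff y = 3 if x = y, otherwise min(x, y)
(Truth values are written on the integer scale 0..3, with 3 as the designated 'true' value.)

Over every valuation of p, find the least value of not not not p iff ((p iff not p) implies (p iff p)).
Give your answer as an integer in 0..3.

0

Take p = 1:
not p = not 1 = 0
not not p = not 0 = 3
not not not p = not 3 = 0
not p = not 1 = 0
p iff not p = 1 iff 0 = 0
p iff p = 1 iff 1 = 3
(p iff not p) implies (p iff p) = 0 implies 3 = 3
not not not p iff ((p iff not p) implies (p iff p)) = 0 iff 3 = 0
No assignment yields a value below 0, so this is the minimum.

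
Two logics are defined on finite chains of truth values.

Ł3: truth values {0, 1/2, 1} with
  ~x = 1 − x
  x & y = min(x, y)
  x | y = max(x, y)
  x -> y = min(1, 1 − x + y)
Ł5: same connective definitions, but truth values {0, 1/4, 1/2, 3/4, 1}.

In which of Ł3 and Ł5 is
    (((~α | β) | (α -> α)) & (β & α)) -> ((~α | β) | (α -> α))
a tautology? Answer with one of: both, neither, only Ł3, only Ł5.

both

In Ł3: every assignment gives 1 — tautology.
In Ł5: every assignment gives 1 — tautology.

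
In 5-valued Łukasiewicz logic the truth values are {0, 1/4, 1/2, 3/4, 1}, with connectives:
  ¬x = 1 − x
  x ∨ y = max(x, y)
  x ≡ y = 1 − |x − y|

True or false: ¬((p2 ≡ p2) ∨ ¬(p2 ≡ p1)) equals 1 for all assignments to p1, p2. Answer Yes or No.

No

Counterexample: take p1 = 0, p2 = 0.
p2 ≡ p2 = 0 ≡ 0 = 1
p2 ≡ p1 = 0 ≡ 0 = 1
¬(p2 ≡ p1) = ¬1 = 0
(p2 ≡ p2) ∨ ¬(p2 ≡ p1) = 1 ∨ 0 = 1
¬((p2 ≡ p2) ∨ ¬(p2 ≡ p1)) = ¬1 = 0
This gives 0 ≠ 1.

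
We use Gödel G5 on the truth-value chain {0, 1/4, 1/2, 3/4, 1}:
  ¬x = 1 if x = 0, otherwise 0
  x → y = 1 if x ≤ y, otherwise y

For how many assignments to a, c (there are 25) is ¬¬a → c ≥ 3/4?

value 1: 9 assignments (counts)
value 3/4: 4 assignments (counts)
value 1/2: 4 assignments
value 1/4: 4 assignments
value 0: 4 assignments
So 13 of the 25 assignments meet the threshold.

13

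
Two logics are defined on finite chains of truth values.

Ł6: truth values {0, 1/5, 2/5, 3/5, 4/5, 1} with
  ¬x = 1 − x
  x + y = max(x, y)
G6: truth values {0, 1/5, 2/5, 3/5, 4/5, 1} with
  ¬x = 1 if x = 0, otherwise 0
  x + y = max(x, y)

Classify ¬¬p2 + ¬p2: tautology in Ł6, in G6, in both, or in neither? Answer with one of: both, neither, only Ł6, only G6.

only G6

In Ł6: at p2 = 1/5 the value is 4/5 — not a tautology.
In G6: every assignment gives 1 — tautology.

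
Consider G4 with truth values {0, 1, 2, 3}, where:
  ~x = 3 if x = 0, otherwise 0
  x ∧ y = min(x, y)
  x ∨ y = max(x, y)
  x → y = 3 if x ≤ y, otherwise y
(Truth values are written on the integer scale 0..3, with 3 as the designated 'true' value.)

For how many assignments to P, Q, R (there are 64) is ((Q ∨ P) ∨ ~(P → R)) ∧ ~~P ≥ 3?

30

value 3: 30 assignments (counts)
value 2: 12 assignments
value 1: 6 assignments
value 0: 16 assignments
So 30 of the 64 assignments meet the threshold.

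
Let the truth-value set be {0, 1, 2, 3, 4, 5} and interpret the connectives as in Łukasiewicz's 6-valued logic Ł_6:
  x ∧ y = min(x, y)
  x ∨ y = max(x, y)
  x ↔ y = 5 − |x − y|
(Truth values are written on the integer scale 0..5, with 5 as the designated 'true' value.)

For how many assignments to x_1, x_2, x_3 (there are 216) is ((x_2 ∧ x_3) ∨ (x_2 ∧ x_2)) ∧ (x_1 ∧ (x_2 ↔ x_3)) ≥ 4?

value 5: 1 assignment (counts)
value 4: 9 assignments (counts)
value 3: 26 assignments
value 2: 48 assignments
value 1: 61 assignments
value 0: 71 assignments
So 10 of the 216 assignments meet the threshold.

10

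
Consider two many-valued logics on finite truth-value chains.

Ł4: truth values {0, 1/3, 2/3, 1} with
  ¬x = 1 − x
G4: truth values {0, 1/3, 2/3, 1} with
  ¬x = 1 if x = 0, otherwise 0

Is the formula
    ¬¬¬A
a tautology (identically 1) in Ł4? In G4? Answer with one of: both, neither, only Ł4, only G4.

In Ł4: at A = 1/3 the value is 2/3 — not a tautology.
In G4: at A = 1/3 the value is 0 — not a tautology.

neither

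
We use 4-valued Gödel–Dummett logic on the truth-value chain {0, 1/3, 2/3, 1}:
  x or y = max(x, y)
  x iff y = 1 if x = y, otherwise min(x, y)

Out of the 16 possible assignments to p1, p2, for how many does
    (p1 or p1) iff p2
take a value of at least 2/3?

6

p1 = 0, p2 = 0 ↦ 1  ≥
p1 = 0, p2 = 1/3 ↦ 0  <
p1 = 0, p2 = 2/3 ↦ 0  <
p1 = 0, p2 = 1 ↦ 0  <
p1 = 1/3, p2 = 0 ↦ 0  <
p1 = 1/3, p2 = 1/3 ↦ 1  ≥
p1 = 1/3, p2 = 2/3 ↦ 1/3  <
p1 = 1/3, p2 = 1 ↦ 1/3  <
p1 = 2/3, p2 = 0 ↦ 0  <
p1 = 2/3, p2 = 1/3 ↦ 1/3  <
p1 = 2/3, p2 = 2/3 ↦ 1  ≥
p1 = 2/3, p2 = 1 ↦ 2/3  ≥
p1 = 1, p2 = 0 ↦ 0  <
p1 = 1, p2 = 1/3 ↦ 1/3  <
p1 = 1, p2 = 2/3 ↦ 2/3  ≥
p1 = 1, p2 = 1 ↦ 1  ≥
So 6 of the 16 assignments meet the threshold.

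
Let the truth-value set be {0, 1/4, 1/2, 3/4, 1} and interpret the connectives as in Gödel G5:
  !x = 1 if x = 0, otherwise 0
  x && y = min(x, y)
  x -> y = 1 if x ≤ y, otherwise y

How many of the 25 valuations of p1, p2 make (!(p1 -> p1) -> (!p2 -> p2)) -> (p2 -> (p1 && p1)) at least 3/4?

value 1: 15 assignments (counts)
value 3/4: 1 assignment (counts)
value 1/2: 2 assignments
value 1/4: 3 assignments
value 0: 4 assignments
So 16 of the 25 assignments meet the threshold.

16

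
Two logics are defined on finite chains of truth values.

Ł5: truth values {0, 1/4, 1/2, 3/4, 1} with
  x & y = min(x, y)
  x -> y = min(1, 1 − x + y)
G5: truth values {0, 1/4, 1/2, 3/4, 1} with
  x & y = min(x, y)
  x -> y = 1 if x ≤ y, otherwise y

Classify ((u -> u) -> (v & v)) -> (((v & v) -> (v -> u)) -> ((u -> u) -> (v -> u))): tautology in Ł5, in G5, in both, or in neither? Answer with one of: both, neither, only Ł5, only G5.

both

In Ł5: every assignment gives 1 — tautology.
In G5: every assignment gives 1 — tautology.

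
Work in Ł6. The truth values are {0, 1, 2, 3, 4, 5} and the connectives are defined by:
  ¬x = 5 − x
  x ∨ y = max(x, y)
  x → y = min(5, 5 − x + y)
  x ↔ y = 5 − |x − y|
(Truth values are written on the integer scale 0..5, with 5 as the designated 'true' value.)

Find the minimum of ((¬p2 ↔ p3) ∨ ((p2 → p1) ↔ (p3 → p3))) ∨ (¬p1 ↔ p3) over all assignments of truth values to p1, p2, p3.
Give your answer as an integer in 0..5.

3

Take p1 = 0, p2 = 2, p3 = 0:
¬p2 = ¬2 = 3
¬p2 ↔ p3 = 3 ↔ 0 = 2
p2 → p1 = 2 → 0 = 3
p3 → p3 = 0 → 0 = 5
(p2 → p1) ↔ (p3 → p3) = 3 ↔ 5 = 3
(¬p2 ↔ p3) ∨ ((p2 → p1) ↔ (p3 → p3)) = 2 ∨ 3 = 3
¬p1 = ¬0 = 5
¬p1 ↔ p3 = 5 ↔ 0 = 0
((¬p2 ↔ p3) ∨ ((p2 → p1) ↔ (p3 → p3))) ∨ (¬p1 ↔ p3) = 3 ∨ 0 = 3
No assignment yields a value below 3, so this is the minimum.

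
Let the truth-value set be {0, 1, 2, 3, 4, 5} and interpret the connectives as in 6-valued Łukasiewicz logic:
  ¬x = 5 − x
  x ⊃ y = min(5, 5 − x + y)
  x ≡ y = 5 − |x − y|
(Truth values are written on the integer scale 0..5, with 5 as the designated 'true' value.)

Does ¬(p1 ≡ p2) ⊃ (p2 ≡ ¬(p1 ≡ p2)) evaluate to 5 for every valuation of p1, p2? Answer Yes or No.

No

Counterexample: take p1 = 3, p2 = 0.
p1 ≡ p2 = 3 ≡ 0 = 2
¬(p1 ≡ p2) = ¬2 = 3
p1 ≡ p2 = 3 ≡ 0 = 2
¬(p1 ≡ p2) = ¬2 = 3
p2 ≡ ¬(p1 ≡ p2) = 0 ≡ 3 = 2
¬(p1 ≡ p2) ⊃ (p2 ≡ ¬(p1 ≡ p2)) = 3 ⊃ 2 = 4
This gives 4 ≠ 5.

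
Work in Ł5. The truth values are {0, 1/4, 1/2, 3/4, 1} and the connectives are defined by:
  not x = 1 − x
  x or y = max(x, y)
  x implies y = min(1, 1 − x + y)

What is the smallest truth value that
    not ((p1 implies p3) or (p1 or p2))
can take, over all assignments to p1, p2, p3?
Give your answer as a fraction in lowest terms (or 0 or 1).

Take p1 = 0, p2 = 0, p3 = 0:
p1 implies p3 = 0 implies 0 = 1
p1 or p2 = 0 or 0 = 0
(p1 implies p3) or (p1 or p2) = 1 or 0 = 1
not ((p1 implies p3) or (p1 or p2)) = not 1 = 0
No assignment yields a value below 0, so this is the minimum.

0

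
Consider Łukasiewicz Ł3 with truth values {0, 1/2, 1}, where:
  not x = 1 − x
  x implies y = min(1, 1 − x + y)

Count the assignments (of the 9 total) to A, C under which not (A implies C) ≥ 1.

A = 0, C = 0 ↦ 0  <
A = 0, C = 1/2 ↦ 0  <
A = 0, C = 1 ↦ 0  <
A = 1/2, C = 0 ↦ 1/2  <
A = 1/2, C = 1/2 ↦ 0  <
A = 1/2, C = 1 ↦ 0  <
A = 1, C = 0 ↦ 1  ≥
A = 1, C = 1/2 ↦ 1/2  <
A = 1, C = 1 ↦ 0  <
So 1 of the 9 assignments meets the threshold.

1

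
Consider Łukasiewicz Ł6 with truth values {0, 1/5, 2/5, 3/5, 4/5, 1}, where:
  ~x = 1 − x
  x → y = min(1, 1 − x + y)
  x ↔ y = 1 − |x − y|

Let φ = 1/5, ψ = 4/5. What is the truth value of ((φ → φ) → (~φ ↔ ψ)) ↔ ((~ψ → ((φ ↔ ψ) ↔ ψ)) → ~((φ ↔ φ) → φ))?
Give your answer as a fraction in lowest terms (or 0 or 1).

4/5

φ → φ = 1/5 → 1/5 = 1
~φ = ~1/5 = 4/5
~φ ↔ ψ = 4/5 ↔ 4/5 = 1
(φ → φ) → (~φ ↔ ψ) = 1 → 1 = 1
~ψ = ~4/5 = 1/5
φ ↔ ψ = 1/5 ↔ 4/5 = 2/5
(φ ↔ ψ) ↔ ψ = 2/5 ↔ 4/5 = 3/5
~ψ → ((φ ↔ ψ) ↔ ψ) = 1/5 → 3/5 = 1
φ ↔ φ = 1/5 ↔ 1/5 = 1
(φ ↔ φ) → φ = 1 → 1/5 = 1/5
~((φ ↔ φ) → φ) = ~1/5 = 4/5
(~ψ → ((φ ↔ ψ) ↔ ψ)) → ~((φ ↔ φ) → φ) = 1 → 4/5 = 4/5
((φ → φ) → (~φ ↔ ψ)) ↔ ((~ψ → ((φ ↔ ψ) ↔ ψ)) → ~((φ ↔ φ) → φ)) = 1 ↔ 4/5 = 4/5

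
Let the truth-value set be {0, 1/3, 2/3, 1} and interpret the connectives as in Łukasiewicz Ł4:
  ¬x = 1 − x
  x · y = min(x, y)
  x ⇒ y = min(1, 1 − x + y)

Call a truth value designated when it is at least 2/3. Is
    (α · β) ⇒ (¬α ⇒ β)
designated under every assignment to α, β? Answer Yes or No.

α = 0, β = 0 ↦ 1
α = 0, β = 1/3 ↦ 1
α = 0, β = 2/3 ↦ 1
α = 0, β = 1 ↦ 1
α = 1/3, β = 0 ↦ 1
α = 1/3, β = 1/3 ↦ 1
α = 1/3, β = 2/3 ↦ 1
α = 1/3, β = 1 ↦ 1
α = 2/3, β = 0 ↦ 1
α = 2/3, β = 1/3 ↦ 1
α = 2/3, β = 2/3 ↦ 1
α = 2/3, β = 1 ↦ 1
α = 1, β = 0 ↦ 1
α = 1, β = 1/3 ↦ 1
α = 1, β = 2/3 ↦ 1
α = 1, β = 1 ↦ 1
Every assignment gives a value ≥ 2/3.

Yes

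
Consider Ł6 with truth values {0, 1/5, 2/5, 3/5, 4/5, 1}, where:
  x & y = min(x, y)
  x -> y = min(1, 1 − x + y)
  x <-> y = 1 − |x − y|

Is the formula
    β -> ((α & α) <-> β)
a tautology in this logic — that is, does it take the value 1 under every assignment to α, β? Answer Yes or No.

Counterexample: take α = 0, β = 3/5.
α & α = 0 & 0 = 0
(α & α) <-> β = 0 <-> 3/5 = 2/5
β -> ((α & α) <-> β) = 3/5 -> 2/5 = 4/5
This gives 4/5 ≠ 1.

No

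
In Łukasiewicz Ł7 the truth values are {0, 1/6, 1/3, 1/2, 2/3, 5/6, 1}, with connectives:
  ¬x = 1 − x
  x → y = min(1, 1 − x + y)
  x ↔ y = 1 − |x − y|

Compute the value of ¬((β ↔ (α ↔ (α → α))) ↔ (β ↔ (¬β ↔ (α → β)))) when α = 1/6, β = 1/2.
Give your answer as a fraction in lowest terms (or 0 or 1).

1/3

α → α = 1/6 → 1/6 = 1
α ↔ (α → α) = 1/6 ↔ 1 = 1/6
β ↔ (α ↔ (α → α)) = 1/2 ↔ 1/6 = 2/3
¬β = ¬1/2 = 1/2
α → β = 1/6 → 1/2 = 1
¬β ↔ (α → β) = 1/2 ↔ 1 = 1/2
β ↔ (¬β ↔ (α → β)) = 1/2 ↔ 1/2 = 1
(β ↔ (α ↔ (α → α))) ↔ (β ↔ (¬β ↔ (α → β))) = 2/3 ↔ 1 = 2/3
¬((β ↔ (α ↔ (α → α))) ↔ (β ↔ (¬β ↔ (α → β)))) = ¬2/3 = 1/3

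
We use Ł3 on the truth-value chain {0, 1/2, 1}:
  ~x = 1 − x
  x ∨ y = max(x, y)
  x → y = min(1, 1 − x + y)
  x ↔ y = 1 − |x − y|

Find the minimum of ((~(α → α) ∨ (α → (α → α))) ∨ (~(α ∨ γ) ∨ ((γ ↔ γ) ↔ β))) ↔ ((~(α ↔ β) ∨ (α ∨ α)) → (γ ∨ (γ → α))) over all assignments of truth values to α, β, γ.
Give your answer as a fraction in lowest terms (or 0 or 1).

Take α = 0, β = 1, γ = 1/2:
α → α = 0 → 0 = 1
~(α → α) = ~1 = 0
α → α = 0 → 0 = 1
α → (α → α) = 0 → 1 = 1
~(α → α) ∨ (α → (α → α)) = 0 ∨ 1 = 1
α ∨ γ = 0 ∨ 1/2 = 1/2
~(α ∨ γ) = ~1/2 = 1/2
γ ↔ γ = 1/2 ↔ 1/2 = 1
(γ ↔ γ) ↔ β = 1 ↔ 1 = 1
~(α ∨ γ) ∨ ((γ ↔ γ) ↔ β) = 1/2 ∨ 1 = 1
(~(α → α) ∨ (α → (α → α))) ∨ (~(α ∨ γ) ∨ ((γ ↔ γ) ↔ β)) = 1 ∨ 1 = 1
α ↔ β = 0 ↔ 1 = 0
~(α ↔ β) = ~0 = 1
α ∨ α = 0 ∨ 0 = 0
~(α ↔ β) ∨ (α ∨ α) = 1 ∨ 0 = 1
γ → α = 1/2 → 0 = 1/2
γ ∨ (γ → α) = 1/2 ∨ 1/2 = 1/2
(~(α ↔ β) ∨ (α ∨ α)) → (γ ∨ (γ → α)) = 1 → 1/2 = 1/2
((~(α → α) ∨ (α → (α → α))) ∨ (~(α ∨ γ) ∨ ((γ ↔ γ) ↔ β))) ↔ ((~(α ↔ β) ∨ (α ∨ α)) → (γ ∨ (γ → α))) = 1 ↔ 1/2 = 1/2
No assignment yields a value below 1/2, so this is the minimum.

1/2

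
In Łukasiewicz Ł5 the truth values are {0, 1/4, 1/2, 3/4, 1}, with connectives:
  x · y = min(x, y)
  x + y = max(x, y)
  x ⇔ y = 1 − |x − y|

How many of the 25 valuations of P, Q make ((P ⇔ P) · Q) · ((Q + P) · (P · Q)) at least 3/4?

4

value 1: 1 assignment (counts)
value 3/4: 3 assignments (counts)
value 1/2: 5 assignments
value 1/4: 7 assignments
value 0: 9 assignments
So 4 of the 25 assignments meet the threshold.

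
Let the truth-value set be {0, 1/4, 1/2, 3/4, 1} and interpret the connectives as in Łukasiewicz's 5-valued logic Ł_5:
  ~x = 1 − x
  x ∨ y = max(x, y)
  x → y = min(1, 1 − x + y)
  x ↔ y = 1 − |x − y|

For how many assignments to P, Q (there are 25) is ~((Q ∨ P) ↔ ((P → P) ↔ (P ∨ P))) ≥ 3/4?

3

value 1: 1 assignment (counts)
value 3/4: 2 assignments (counts)
value 1/2: 3 assignments
value 1/4: 4 assignments
value 0: 15 assignments
So 3 of the 25 assignments meet the threshold.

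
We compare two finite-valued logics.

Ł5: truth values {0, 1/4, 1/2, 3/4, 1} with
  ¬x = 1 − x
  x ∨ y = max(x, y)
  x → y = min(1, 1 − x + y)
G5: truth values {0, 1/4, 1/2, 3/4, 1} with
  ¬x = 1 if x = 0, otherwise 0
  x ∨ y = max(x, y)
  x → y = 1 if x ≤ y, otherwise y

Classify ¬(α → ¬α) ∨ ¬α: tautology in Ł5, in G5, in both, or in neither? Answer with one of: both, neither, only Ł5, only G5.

In Ł5: at α = 1/4 the value is 3/4 — not a tautology.
In G5: every assignment gives 1 — tautology.

only G5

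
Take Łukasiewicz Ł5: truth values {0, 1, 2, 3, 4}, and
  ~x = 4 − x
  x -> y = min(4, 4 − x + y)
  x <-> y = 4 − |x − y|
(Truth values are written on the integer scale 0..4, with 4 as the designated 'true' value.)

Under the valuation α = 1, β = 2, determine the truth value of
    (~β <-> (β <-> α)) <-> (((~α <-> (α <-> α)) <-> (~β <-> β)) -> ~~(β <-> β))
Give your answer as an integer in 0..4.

~β = ~2 = 2
β <-> α = 2 <-> 1 = 3
~β <-> (β <-> α) = 2 <-> 3 = 3
~α = ~1 = 3
α <-> α = 1 <-> 1 = 4
~α <-> (α <-> α) = 3 <-> 4 = 3
~β = ~2 = 2
~β <-> β = 2 <-> 2 = 4
(~α <-> (α <-> α)) <-> (~β <-> β) = 3 <-> 4 = 3
β <-> β = 2 <-> 2 = 4
~(β <-> β) = ~4 = 0
~~(β <-> β) = ~0 = 4
((~α <-> (α <-> α)) <-> (~β <-> β)) -> ~~(β <-> β) = 3 -> 4 = 4
(~β <-> (β <-> α)) <-> (((~α <-> (α <-> α)) <-> (~β <-> β)) -> ~~(β <-> β)) = 3 <-> 4 = 3

3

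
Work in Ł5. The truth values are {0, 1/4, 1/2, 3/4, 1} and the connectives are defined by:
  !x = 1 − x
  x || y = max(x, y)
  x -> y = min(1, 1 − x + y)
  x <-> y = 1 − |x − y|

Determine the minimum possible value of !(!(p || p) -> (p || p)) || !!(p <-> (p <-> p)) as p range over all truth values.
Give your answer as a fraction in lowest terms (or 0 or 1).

1/2

Take p = 1/4:
p || p = 1/4 || 1/4 = 1/4
!(p || p) = !1/4 = 3/4
p || p = 1/4 || 1/4 = 1/4
!(p || p) -> (p || p) = 3/4 -> 1/4 = 1/2
!(!(p || p) -> (p || p)) = !1/2 = 1/2
p <-> p = 1/4 <-> 1/4 = 1
p <-> (p <-> p) = 1/4 <-> 1 = 1/4
!(p <-> (p <-> p)) = !1/4 = 3/4
!!(p <-> (p <-> p)) = !3/4 = 1/4
!(!(p || p) -> (p || p)) || !!(p <-> (p <-> p)) = 1/2 || 1/4 = 1/2
No assignment yields a value below 1/2, so this is the minimum.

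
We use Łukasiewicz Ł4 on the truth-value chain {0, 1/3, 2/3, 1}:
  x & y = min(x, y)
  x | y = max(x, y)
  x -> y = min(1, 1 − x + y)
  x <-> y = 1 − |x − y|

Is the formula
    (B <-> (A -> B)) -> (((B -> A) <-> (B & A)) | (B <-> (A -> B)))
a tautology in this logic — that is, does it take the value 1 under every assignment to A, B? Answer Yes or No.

Yes

A = 0, B = 0 ↦ 1
A = 0, B = 1/3 ↦ 1
A = 0, B = 2/3 ↦ 1
A = 0, B = 1 ↦ 1
A = 1/3, B = 0 ↦ 1
A = 1/3, B = 1/3 ↦ 1
A = 1/3, B = 2/3 ↦ 1
A = 1/3, B = 1 ↦ 1
A = 2/3, B = 0 ↦ 1
A = 2/3, B = 1/3 ↦ 1
A = 2/3, B = 2/3 ↦ 1
A = 2/3, B = 1 ↦ 1
A = 1, B = 0 ↦ 1
A = 1, B = 1/3 ↦ 1
A = 1, B = 2/3 ↦ 1
A = 1, B = 1 ↦ 1
Every assignment gives a value ≥ 1.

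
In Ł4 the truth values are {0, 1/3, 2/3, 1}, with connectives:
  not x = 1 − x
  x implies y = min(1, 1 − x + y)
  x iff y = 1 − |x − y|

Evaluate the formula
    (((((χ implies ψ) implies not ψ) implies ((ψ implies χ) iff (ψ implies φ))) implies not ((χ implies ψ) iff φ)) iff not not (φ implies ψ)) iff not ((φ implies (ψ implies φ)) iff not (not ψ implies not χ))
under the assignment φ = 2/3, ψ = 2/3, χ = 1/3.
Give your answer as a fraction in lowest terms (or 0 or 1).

1/3

χ implies ψ = 1/3 implies 2/3 = 1
not ψ = not 2/3 = 1/3
(χ implies ψ) implies not ψ = 1 implies 1/3 = 1/3
ψ implies χ = 2/3 implies 1/3 = 2/3
ψ implies φ = 2/3 implies 2/3 = 1
(ψ implies χ) iff (ψ implies φ) = 2/3 iff 1 = 2/3
((χ implies ψ) implies not ψ) implies ((ψ implies χ) iff (ψ implies φ)) = 1/3 implies 2/3 = 1
χ implies ψ = 1/3 implies 2/3 = 1
(χ implies ψ) iff φ = 1 iff 2/3 = 2/3
not ((χ implies ψ) iff φ) = not 2/3 = 1/3
(((χ implies ψ) implies not ψ) implies ((ψ implies χ) iff (ψ implies φ))) implies not ((χ implies ψ) iff φ) = 1 implies 1/3 = 1/3
φ implies ψ = 2/3 implies 2/3 = 1
not (φ implies ψ) = not 1 = 0
not not (φ implies ψ) = not 0 = 1
((((χ implies ψ) implies not ψ) implies ((ψ implies χ) iff (ψ implies φ))) implies not ((χ implies ψ) iff φ)) iff not not (φ implies ψ) = 1/3 iff 1 = 1/3
ψ implies φ = 2/3 implies 2/3 = 1
φ implies (ψ implies φ) = 2/3 implies 1 = 1
not ψ = not 2/3 = 1/3
not χ = not 1/3 = 2/3
not ψ implies not χ = 1/3 implies 2/3 = 1
not (not ψ implies not χ) = not 1 = 0
(φ implies (ψ implies φ)) iff not (not ψ implies not χ) = 1 iff 0 = 0
not ((φ implies (ψ implies φ)) iff not (not ψ implies not χ)) = not 0 = 1
(((((χ implies ψ) implies not ψ) implies ((ψ implies χ) iff (ψ implies φ))) implies not ((χ implies ψ) iff φ)) iff not not (φ implies ψ)) iff not ((φ implies (ψ implies φ)) iff not (not ψ implies not χ)) = 1/3 iff 1 = 1/3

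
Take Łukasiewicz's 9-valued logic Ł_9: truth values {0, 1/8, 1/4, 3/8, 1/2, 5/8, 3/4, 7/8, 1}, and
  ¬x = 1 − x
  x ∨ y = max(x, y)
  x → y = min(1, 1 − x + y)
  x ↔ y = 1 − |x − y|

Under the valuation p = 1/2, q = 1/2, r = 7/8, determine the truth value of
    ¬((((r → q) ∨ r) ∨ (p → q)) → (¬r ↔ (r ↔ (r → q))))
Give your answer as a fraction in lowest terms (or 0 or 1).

r → q = 7/8 → 1/2 = 5/8
(r → q) ∨ r = 5/8 ∨ 7/8 = 7/8
p → q = 1/2 → 1/2 = 1
((r → q) ∨ r) ∨ (p → q) = 7/8 ∨ 1 = 1
¬r = ¬7/8 = 1/8
r → q = 7/8 → 1/2 = 5/8
r ↔ (r → q) = 7/8 ↔ 5/8 = 3/4
¬r ↔ (r ↔ (r → q)) = 1/8 ↔ 3/4 = 3/8
(((r → q) ∨ r) ∨ (p → q)) → (¬r ↔ (r ↔ (r → q))) = 1 → 3/8 = 3/8
¬((((r → q) ∨ r) ∨ (p → q)) → (¬r ↔ (r ↔ (r → q)))) = ¬3/8 = 5/8

5/8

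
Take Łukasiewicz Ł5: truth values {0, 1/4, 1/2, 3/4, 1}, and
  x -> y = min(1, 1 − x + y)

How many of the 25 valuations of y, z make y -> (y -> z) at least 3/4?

value 1: 19 assignments (counts)
value 3/4: 2 assignments (counts)
value 1/2: 2 assignments
value 1/4: 1 assignment
value 0: 1 assignment
So 21 of the 25 assignments meet the threshold.

21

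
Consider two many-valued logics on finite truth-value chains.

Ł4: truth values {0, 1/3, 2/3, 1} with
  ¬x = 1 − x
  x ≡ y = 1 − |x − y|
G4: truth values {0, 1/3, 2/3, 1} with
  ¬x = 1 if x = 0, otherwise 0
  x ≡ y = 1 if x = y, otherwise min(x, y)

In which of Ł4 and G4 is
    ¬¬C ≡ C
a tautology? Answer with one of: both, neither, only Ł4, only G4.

In Ł4: every assignment gives 1 — tautology.
In G4: at C = 1/3 the value is 1/3 — not a tautology.

only Ł4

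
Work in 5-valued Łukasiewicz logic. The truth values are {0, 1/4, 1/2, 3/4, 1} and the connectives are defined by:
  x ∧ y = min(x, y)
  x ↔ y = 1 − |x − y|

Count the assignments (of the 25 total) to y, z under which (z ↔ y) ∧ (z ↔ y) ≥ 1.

value 1: 5 assignments (counts)
value 3/4: 8 assignments
value 1/2: 6 assignments
value 1/4: 4 assignments
value 0: 2 assignments
So 5 of the 25 assignments meet the threshold.

5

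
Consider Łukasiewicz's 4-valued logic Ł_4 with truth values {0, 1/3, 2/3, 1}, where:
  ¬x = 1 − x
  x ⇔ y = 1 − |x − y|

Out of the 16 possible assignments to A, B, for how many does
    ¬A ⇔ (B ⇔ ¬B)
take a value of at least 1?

A = 0, B = 0 ↦ 0  <
A = 0, B = 1/3 ↦ 2/3  <
A = 0, B = 2/3 ↦ 2/3  <
A = 0, B = 1 ↦ 0  <
A = 1/3, B = 0 ↦ 1/3  <
A = 1/3, B = 1/3 ↦ 1  ≥
A = 1/3, B = 2/3 ↦ 1  ≥
A = 1/3, B = 1 ↦ 1/3  <
A = 2/3, B = 0 ↦ 2/3  <
A = 2/3, B = 1/3 ↦ 2/3  <
A = 2/3, B = 2/3 ↦ 2/3  <
A = 2/3, B = 1 ↦ 2/3  <
A = 1, B = 0 ↦ 1  ≥
A = 1, B = 1/3 ↦ 1/3  <
A = 1, B = 2/3 ↦ 1/3  <
A = 1, B = 1 ↦ 1  ≥
So 4 of the 16 assignments meet the threshold.

4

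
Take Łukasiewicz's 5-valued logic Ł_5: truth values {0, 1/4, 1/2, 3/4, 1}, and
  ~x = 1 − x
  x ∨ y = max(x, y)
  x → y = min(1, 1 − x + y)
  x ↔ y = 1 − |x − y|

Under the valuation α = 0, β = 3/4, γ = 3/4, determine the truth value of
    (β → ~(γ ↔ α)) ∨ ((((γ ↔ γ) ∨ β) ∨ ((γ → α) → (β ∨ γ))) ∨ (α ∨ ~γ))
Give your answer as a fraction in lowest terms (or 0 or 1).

1

γ ↔ α = 3/4 ↔ 0 = 1/4
~(γ ↔ α) = ~1/4 = 3/4
β → ~(γ ↔ α) = 3/4 → 3/4 = 1
γ ↔ γ = 3/4 ↔ 3/4 = 1
(γ ↔ γ) ∨ β = 1 ∨ 3/4 = 1
γ → α = 3/4 → 0 = 1/4
β ∨ γ = 3/4 ∨ 3/4 = 3/4
(γ → α) → (β ∨ γ) = 1/4 → 3/4 = 1
((γ ↔ γ) ∨ β) ∨ ((γ → α) → (β ∨ γ)) = 1 ∨ 1 = 1
~γ = ~3/4 = 1/4
α ∨ ~γ = 0 ∨ 1/4 = 1/4
(((γ ↔ γ) ∨ β) ∨ ((γ → α) → (β ∨ γ))) ∨ (α ∨ ~γ) = 1 ∨ 1/4 = 1
(β → ~(γ ↔ α)) ∨ ((((γ ↔ γ) ∨ β) ∨ ((γ → α) → (β ∨ γ))) ∨ (α ∨ ~γ)) = 1 ∨ 1 = 1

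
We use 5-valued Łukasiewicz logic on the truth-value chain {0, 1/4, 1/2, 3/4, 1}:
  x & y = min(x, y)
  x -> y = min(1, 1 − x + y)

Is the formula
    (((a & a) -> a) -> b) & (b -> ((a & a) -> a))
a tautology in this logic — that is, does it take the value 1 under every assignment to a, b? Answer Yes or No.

No

Counterexample: take a = 0, b = 0.
a & a = 0 & 0 = 0
(a & a) -> a = 0 -> 0 = 1
((a & a) -> a) -> b = 1 -> 0 = 0
b -> ((a & a) -> a) = 0 -> 1 = 1
(((a & a) -> a) -> b) & (b -> ((a & a) -> a)) = 0 & 1 = 0
This gives 0 ≠ 1.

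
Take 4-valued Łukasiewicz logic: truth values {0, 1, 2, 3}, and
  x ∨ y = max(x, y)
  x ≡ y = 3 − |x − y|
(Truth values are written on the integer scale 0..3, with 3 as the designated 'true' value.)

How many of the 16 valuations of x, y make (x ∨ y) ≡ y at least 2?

13

x = 0, y = 0 ↦ 3  ≥
x = 0, y = 1 ↦ 3  ≥
x = 0, y = 2 ↦ 3  ≥
x = 0, y = 3 ↦ 3  ≥
x = 1, y = 0 ↦ 2  ≥
x = 1, y = 1 ↦ 3  ≥
x = 1, y = 2 ↦ 3  ≥
x = 1, y = 3 ↦ 3  ≥
x = 2, y = 0 ↦ 1  <
x = 2, y = 1 ↦ 2  ≥
x = 2, y = 2 ↦ 3  ≥
x = 2, y = 3 ↦ 3  ≥
x = 3, y = 0 ↦ 0  <
x = 3, y = 1 ↦ 1  <
x = 3, y = 2 ↦ 2  ≥
x = 3, y = 3 ↦ 3  ≥
So 13 of the 16 assignments meet the threshold.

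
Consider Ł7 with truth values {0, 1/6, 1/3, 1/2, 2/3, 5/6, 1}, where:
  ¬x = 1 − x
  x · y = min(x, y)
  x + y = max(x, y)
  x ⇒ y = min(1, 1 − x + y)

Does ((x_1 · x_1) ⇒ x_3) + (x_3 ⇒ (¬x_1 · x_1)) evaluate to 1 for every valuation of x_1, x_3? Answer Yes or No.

Counterexample: take x_1 = 2/3, x_3 = 1/2.
x_1 · x_1 = 2/3 · 2/3 = 2/3
(x_1 · x_1) ⇒ x_3 = 2/3 ⇒ 1/2 = 5/6
¬x_1 = ¬2/3 = 1/3
¬x_1 · x_1 = 1/3 · 2/3 = 1/3
x_3 ⇒ (¬x_1 · x_1) = 1/2 ⇒ 1/3 = 5/6
((x_1 · x_1) ⇒ x_3) + (x_3 ⇒ (¬x_1 · x_1)) = 5/6 + 5/6 = 5/6
This gives 5/6 ≠ 1.

No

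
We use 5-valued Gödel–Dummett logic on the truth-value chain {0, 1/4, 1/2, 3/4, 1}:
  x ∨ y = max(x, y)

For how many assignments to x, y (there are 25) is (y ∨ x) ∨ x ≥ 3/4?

16

value 1: 9 assignments (counts)
value 3/4: 7 assignments (counts)
value 1/2: 5 assignments
value 1/4: 3 assignments
value 0: 1 assignment
So 16 of the 25 assignments meet the threshold.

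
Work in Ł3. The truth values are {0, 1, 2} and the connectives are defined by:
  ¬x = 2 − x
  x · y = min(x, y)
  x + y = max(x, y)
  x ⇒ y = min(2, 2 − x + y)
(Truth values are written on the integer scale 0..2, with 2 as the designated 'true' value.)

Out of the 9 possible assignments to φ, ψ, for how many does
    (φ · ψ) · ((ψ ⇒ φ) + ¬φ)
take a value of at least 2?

1

φ = 0, ψ = 0 ↦ 0  <
φ = 0, ψ = 1 ↦ 0  <
φ = 0, ψ = 2 ↦ 0  <
φ = 1, ψ = 0 ↦ 0  <
φ = 1, ψ = 1 ↦ 1  <
φ = 1, ψ = 2 ↦ 1  <
φ = 2, ψ = 0 ↦ 0  <
φ = 2, ψ = 1 ↦ 1  <
φ = 2, ψ = 2 ↦ 2  ≥
So 1 of the 9 assignments meets the threshold.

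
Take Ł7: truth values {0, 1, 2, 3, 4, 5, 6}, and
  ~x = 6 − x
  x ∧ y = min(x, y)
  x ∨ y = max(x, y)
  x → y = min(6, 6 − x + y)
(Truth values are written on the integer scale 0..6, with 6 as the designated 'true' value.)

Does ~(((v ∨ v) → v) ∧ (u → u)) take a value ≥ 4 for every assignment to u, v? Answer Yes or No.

No

Counterexample: take u = 0, v = 0.
v ∨ v = 0 ∨ 0 = 0
(v ∨ v) → v = 0 → 0 = 6
u → u = 0 → 0 = 6
((v ∨ v) → v) ∧ (u → u) = 6 ∧ 6 = 6
~(((v ∨ v) → v) ∧ (u → u)) = ~6 = 0
This gives 0, which is below 4.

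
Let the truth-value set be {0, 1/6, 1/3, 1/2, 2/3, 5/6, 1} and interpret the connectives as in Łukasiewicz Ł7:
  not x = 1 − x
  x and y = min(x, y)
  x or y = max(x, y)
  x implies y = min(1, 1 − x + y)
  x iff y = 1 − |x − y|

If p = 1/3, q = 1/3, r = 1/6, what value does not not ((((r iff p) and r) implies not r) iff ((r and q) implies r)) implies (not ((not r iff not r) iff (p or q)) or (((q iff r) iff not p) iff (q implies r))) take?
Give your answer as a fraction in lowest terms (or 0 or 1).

1

r iff p = 1/6 iff 1/3 = 5/6
(r iff p) and r = 5/6 and 1/6 = 1/6
not r = not 1/6 = 5/6
((r iff p) and r) implies not r = 1/6 implies 5/6 = 1
r and q = 1/6 and 1/3 = 1/6
(r and q) implies r = 1/6 implies 1/6 = 1
(((r iff p) and r) implies not r) iff ((r and q) implies r) = 1 iff 1 = 1
not ((((r iff p) and r) implies not r) iff ((r and q) implies r)) = not 1 = 0
not not ((((r iff p) and r) implies not r) iff ((r and q) implies r)) = not 0 = 1
not r = not 1/6 = 5/6
not r = not 1/6 = 5/6
not r iff not r = 5/6 iff 5/6 = 1
p or q = 1/3 or 1/3 = 1/3
(not r iff not r) iff (p or q) = 1 iff 1/3 = 1/3
not ((not r iff not r) iff (p or q)) = not 1/3 = 2/3
q iff r = 1/3 iff 1/6 = 5/6
not p = not 1/3 = 2/3
(q iff r) iff not p = 5/6 iff 2/3 = 5/6
q implies r = 1/3 implies 1/6 = 5/6
((q iff r) iff not p) iff (q implies r) = 5/6 iff 5/6 = 1
not ((not r iff not r) iff (p or q)) or (((q iff r) iff not p) iff (q implies r)) = 2/3 or 1 = 1
not not ((((r iff p) and r) implies not r) iff ((r and q) implies r)) implies (not ((not r iff not r) iff (p or q)) or (((q iff r) iff not p) iff (q implies r))) = 1 implies 1 = 1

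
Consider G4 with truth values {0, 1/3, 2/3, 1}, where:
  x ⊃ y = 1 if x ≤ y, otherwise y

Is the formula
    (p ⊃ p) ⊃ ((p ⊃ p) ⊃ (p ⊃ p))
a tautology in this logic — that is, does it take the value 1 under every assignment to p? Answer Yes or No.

Yes

p = 0 ↦ 1
p = 1/3 ↦ 1
p = 2/3 ↦ 1
p = 1 ↦ 1
Every assignment gives a value ≥ 1.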